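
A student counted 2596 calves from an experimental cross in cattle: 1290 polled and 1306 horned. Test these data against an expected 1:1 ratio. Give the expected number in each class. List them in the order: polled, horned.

Expected counts for N = 2596 under a 1:1 ratio (total parts = 2):
  polled: 2596 × 1/2 = 1298
  horned: 2596 × 1/2 = 1298

1298, 1298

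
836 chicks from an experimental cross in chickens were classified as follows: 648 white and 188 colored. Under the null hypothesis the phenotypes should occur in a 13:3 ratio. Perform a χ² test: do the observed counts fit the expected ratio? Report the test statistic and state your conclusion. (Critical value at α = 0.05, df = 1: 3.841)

Expected counts for N = 836 under a 13:3 ratio (total parts = 16):
  white: 836 × 13/16 = 679.25
  colored: 836 × 3/16 = 156.75
χ² = Σ (O − E)² / E
  white: (648 − 679.25)² / 679.25 = 1.4377
  colored: (188 − 156.75)² / 156.75 = 6.2301
χ² = 1.4377 + 6.2301 = 7.6678 ≈ 7.668
Degrees of freedom = 2 − 1 = 1; critical value at α = 0.05 is 3.841.
Since 7.668 > 3.841, we reject the null hypothesis — the data do not fit the 13:3 ratio.

7.668; not consistent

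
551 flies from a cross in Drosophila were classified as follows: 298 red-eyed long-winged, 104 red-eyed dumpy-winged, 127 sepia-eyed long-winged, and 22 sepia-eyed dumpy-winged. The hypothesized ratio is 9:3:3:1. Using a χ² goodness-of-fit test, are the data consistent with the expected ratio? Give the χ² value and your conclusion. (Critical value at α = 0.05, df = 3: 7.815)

Expected counts for N = 551 under a 9:3:3:1 ratio (total parts = 16):
  red-eyed long-winged: 551 × 9/16 = 309.9375
  red-eyed dumpy-winged: 551 × 3/16 = 103.3125
  sepia-eyed long-winged: 551 × 3/16 = 103.3125
  sepia-eyed dumpy-winged: 551 × 1/16 = 34.4375
χ² = Σ (O − E)² / E
  red-eyed long-winged: (298 − 309.9375)² / 309.9375 = 0.4598
  red-eyed dumpy-winged: (104 − 103.3125)² / 103.3125 = 0.0046
  sepia-eyed long-winged: (127 − 103.3125)² / 103.3125 = 5.4311
  sepia-eyed dumpy-winged: (22 − 34.4375)² / 34.4375 = 4.4919
χ² = 0.4598 + 0.0046 + 5.4311 + 4.4919 = 10.3874 ≈ 10.387
Degrees of freedom = 4 − 1 = 3; critical value at α = 0.05 is 7.815.
Since 10.387 > 7.815, we reject the null hypothesis — the data do not fit the 9:3:3:1 ratio.

10.387; not consistent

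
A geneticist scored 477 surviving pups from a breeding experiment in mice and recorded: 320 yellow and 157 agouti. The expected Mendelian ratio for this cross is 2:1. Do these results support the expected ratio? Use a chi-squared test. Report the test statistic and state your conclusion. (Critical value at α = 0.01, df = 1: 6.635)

0.038; consistent

Under the 2:1 hypothesis (Σ ratio = 3, N = 477):
  yellow: 477 × 2/3 = 318
  agouti: 477 × 1/3 = 159
χ² = Σ (O − E)² / E
  yellow: (320 − 318)² / 318 = 0.0126
  agouti: (157 − 159)² / 159 = 0.0252
χ² = 0.0126 + 0.0252 = 0.0378 ≈ 0.038
Degrees of freedom = 2 − 1 = 1; critical value at α = 0.01 is 6.635.
Since 0.038 < 6.635, we fail to reject the null hypothesis — the data are consistent with the 2:1 ratio.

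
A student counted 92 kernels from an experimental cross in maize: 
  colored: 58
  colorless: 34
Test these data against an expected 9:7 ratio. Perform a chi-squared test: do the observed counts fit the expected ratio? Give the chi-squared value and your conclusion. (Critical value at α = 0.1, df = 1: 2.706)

Expected counts for N = 92 under a 9:7 ratio (total parts = 16):
  colored: 92 × 9/16 = 51.75
  colorless: 92 × 7/16 = 40.25
χ² = Σ (O − E)² / E
  colored: (58 − 51.75)² / 51.75 = 0.7548
  colorless: (34 − 40.25)² / 40.25 = 0.9705
χ² = 0.7548 + 0.9705 = 1.7253 ≈ 1.725
Degrees of freedom = 2 − 1 = 1; critical value at α = 0.1 is 2.706.
Since 1.725 < 2.706, we fail to reject the null hypothesis — the data are consistent with the 9:7 ratio.

1.725; consistent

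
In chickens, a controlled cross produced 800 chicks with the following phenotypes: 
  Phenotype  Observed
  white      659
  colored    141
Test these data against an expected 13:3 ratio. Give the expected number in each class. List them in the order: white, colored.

Total ratio parts = 16. Expected numbers out of 800:
  white: 800 × 13/16 = 650
  colored: 800 × 3/16 = 150

650, 150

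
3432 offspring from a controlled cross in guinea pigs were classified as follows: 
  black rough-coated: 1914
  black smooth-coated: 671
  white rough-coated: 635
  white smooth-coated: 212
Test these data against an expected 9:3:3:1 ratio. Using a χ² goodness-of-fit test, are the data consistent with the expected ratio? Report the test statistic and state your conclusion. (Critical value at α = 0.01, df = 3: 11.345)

1.458; consistent

Total ratio parts = 16. Expected numbers out of 3432:
  black rough-coated: 3432 × 9/16 = 1930.5
  black smooth-coated: 3432 × 3/16 = 643.5
  white rough-coated: 3432 × 3/16 = 643.5
  white smooth-coated: 3432 × 1/16 = 214.5
χ² = Σ (O − E)² / E
  black rough-coated: (1914 − 1930.5)² / 1930.5 = 0.1410
  black smooth-coated: (671 − 643.5)² / 643.5 = 1.1752
  white rough-coated: (635 − 643.5)² / 643.5 = 0.1123
  white smooth-coated: (212 − 214.5)² / 214.5 = 0.0291
χ² = 0.1410 + 1.1752 + 0.1123 + 0.0291 = 1.4576 ≈ 1.458
Degrees of freedom = 4 − 1 = 3; critical value at α = 0.01 is 11.345.
Since 1.458 < 11.345, we fail to reject the null hypothesis — the data are consistent with the 9:3:3:1 ratio.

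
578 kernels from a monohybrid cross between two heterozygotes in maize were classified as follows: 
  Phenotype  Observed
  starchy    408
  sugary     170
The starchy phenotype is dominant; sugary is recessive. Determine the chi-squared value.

For a monohybrid cross between heterozygotes with complete dominance, the expected phenotypic ratio is 3:1.
Under the 3:1 hypothesis (Σ ratio = 4, N = 578):
  starchy: 578 × 3/4 = 433.5
  sugary: 578 × 1/4 = 144.5
χ² = Σ (O − E)² / E
  starchy: (408 − 433.5)² / 433.5 = 1.5000
  sugary: (170 − 144.5)² / 144.5 = 4.5000
χ² = 1.5000 + 4.5000 = 6.000

6.000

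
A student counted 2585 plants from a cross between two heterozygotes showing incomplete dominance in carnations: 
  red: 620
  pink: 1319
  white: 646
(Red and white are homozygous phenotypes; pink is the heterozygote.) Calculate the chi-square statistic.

1.610

With incomplete dominance, a heterozygote × heterozygote cross gives a 1:2:1 phenotypic ratio.
Under the 1:2:1 hypothesis (Σ ratio = 4, N = 2585):
  red: 2585 × 1/4 = 646.25
  pink: 2585 × 2/4 = 1292.5
  white: 2585 × 1/4 = 646.25
χ² = Σ (O − E)² / E
  red: (620 − 646.25)² / 646.25 = 1.0662
  pink: (1319 − 1292.5)² / 1292.5 = 0.5433
  white: (646 − 646.25)² / 646.25 = 0.0001
χ² = 1.0662 + 0.5433 + 0.0001 = 1.6096 ≈ 1.610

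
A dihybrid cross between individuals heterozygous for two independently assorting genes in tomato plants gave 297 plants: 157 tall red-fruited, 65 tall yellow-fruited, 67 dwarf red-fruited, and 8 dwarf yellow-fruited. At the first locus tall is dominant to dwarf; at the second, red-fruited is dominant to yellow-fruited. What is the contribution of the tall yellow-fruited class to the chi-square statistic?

1.557

A dihybrid F₂ with independent assortment and complete dominance at both loci gives a 9:3:3:1 phenotypic ratio.
Expected counts for N = 297 under a 9:3:3:1 ratio (total parts = 16):
  tall red-fruited: 297 × 9/16 = 167.0625
  tall yellow-fruited: 297 × 3/16 = 55.6875
  dwarf red-fruited: 297 × 3/16 = 55.6875
  dwarf yellow-fruited: 297 × 1/16 = 18.5625
Contribution of tall yellow-fruited: (65 − 55.6875)² / 55.6875 = 1.5573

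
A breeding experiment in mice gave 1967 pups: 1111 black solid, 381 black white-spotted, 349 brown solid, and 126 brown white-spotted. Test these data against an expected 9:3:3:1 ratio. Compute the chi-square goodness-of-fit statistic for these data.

Expected counts for N = 1967 under a 9:3:3:1 ratio (total parts = 16):
  black solid: 1967 × 9/16 = 1106.4375
  black white-spotted: 1967 × 3/16 = 368.8125
  brown solid: 1967 × 3/16 = 368.8125
  brown white-spotted: 1967 × 1/16 = 122.9375
χ² = Σ (O − E)² / E
  black solid: (1111 − 1106.4375)² / 1106.4375 = 0.0188
  black white-spotted: (381 − 368.8125)² / 368.8125 = 0.4027
  brown solid: (349 − 368.8125)² / 368.8125 = 1.0643
  brown white-spotted: (126 − 122.9375)² / 122.9375 = 0.0763
χ² = 0.0188 + 0.4027 + 1.0643 + 0.0763 = 1.5621 ≈ 1.562

1.562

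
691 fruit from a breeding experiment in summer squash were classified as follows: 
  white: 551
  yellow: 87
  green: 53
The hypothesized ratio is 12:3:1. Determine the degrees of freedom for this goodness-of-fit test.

A goodness-of-fit test with 3 phenotype classes has df = 3 − 1 = 2.

2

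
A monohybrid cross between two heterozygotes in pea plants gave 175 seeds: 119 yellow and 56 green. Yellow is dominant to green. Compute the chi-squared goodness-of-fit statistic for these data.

4.573

For a monohybrid cross between heterozygotes with complete dominance, the expected phenotypic ratio is 3:1.
Under the 3:1 hypothesis (Σ ratio = 4, N = 175):
  yellow: 175 × 3/4 = 131.25
  green: 175 × 1/4 = 43.75
χ² = Σ (O − E)² / E
  yellow: (119 − 131.25)² / 131.25 = 1.1433
  green: (56 − 43.75)² / 43.75 = 3.4300
χ² = 1.1433 + 3.4300 = 4.5733 ≈ 4.573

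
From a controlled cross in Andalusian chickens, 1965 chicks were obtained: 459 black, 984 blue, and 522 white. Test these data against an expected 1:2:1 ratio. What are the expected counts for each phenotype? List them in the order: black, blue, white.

Under the 1:2:1 hypothesis (Σ ratio = 4, N = 1965):
  black: 1965 × 1/4 = 491.25
  blue: 1965 × 2/4 = 982.5
  white: 1965 × 1/4 = 491.25

491.25, 982.5, 491.25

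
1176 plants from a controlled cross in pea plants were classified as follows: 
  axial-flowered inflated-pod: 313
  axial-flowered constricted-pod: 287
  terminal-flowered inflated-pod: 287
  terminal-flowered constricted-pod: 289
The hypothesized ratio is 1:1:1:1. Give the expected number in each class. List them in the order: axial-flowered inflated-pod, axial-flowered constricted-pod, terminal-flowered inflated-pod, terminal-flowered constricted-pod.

Total ratio parts = 4. Expected numbers out of 1176:
  axial-flowered inflated-pod: 1176 × 1/4 = 294
  axial-flowered constricted-pod: 1176 × 1/4 = 294
  terminal-flowered inflated-pod: 1176 × 1/4 = 294
  terminal-flowered constricted-pod: 1176 × 1/4 = 294

294, 294, 294, 294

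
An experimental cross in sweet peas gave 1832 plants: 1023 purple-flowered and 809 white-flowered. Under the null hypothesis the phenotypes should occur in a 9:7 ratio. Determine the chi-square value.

The 9:7 ratio has 16 parts, so with N = 1832 the expected counts are:
  purple-flowered: 1832 × 9/16 = 1030.5
  white-flowered: 1832 × 7/16 = 801.5
χ² = Σ (O − E)² / E
  purple-flowered: (1023 − 1030.5)² / 1030.5 = 0.0546
  white-flowered: (809 − 801.5)² / 801.5 = 0.0702
χ² = 0.0546 + 0.0702 = 0.1248 ≈ 0.125

0.125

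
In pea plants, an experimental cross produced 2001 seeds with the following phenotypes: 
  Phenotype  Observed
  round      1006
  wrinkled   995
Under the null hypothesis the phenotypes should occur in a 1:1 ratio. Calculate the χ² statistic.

Expected counts for N = 2001 under a 1:1 ratio (total parts = 2):
  round: 2001 × 1/2 = 1000.5
  wrinkled: 2001 × 1/2 = 1000.5
χ² = Σ (O − E)² / E
  round: (1006 − 1000.5)² / 1000.5 = 0.0302
  wrinkled: (995 − 1000.5)² / 1000.5 = 0.0302
χ² = 0.0302 + 0.0302 = 0.0604 ≈ 0.060

0.060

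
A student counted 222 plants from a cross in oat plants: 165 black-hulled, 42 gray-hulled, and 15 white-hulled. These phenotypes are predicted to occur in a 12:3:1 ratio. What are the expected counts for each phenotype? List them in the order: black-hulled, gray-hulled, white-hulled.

Total ratio parts = 16. Expected numbers out of 222:
  black-hulled: 222 × 12/16 = 166.5
  gray-hulled: 222 × 3/16 = 41.625
  white-hulled: 222 × 1/16 = 13.875

166.5, 41.625, 13.875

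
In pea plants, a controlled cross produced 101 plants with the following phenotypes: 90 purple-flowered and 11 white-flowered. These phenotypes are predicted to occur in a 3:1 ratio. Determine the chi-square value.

10.723

The 3:1 ratio has 4 parts, so with N = 101 the expected counts are:
  purple-flowered: 101 × 3/4 = 75.75
  white-flowered: 101 × 1/4 = 25.25
χ² = Σ (O − E)² / E
  purple-flowered: (90 − 75.75)² / 75.75 = 2.6807
  white-flowered: (11 − 25.25)² / 25.25 = 8.0421
χ² = 2.6807 + 8.0421 = 10.7228 ≈ 10.723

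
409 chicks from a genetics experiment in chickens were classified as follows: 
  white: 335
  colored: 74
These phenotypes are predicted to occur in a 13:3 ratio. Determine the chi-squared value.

0.116

Total ratio parts = 16. Expected numbers out of 409:
  white: 409 × 13/16 = 332.3125
  colored: 409 × 3/16 = 76.6875
χ² = Σ (O − E)² / E
  white: (335 − 332.3125)² / 332.3125 = 0.0217
  colored: (74 − 76.6875)² / 76.6875 = 0.0942
χ² = 0.0217 + 0.0942 = 0.1159 ≈ 0.116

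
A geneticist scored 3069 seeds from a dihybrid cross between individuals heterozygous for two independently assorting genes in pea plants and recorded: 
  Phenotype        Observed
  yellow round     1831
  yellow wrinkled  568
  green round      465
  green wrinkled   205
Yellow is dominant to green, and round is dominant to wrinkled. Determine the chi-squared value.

A dihybrid F₂ with independent assortment and complete dominance at both loci gives a 9:3:3:1 phenotypic ratio.
Under the 9:3:3:1 hypothesis (Σ ratio = 16, N = 3069):
  yellow round: 3069 × 9/16 = 1726.3125
  yellow wrinkled: 3069 × 3/16 = 575.4375
  green round: 3069 × 3/16 = 575.4375
  green wrinkled: 3069 × 1/16 = 191.8125
χ² = Σ (O − E)² / E
  yellow round: (1831 − 1726.3125)² / 1726.3125 = 6.3485
  yellow wrinkled: (568 − 575.4375)² / 575.4375 = 0.0961
  green round: (465 − 575.4375)² / 575.4375 = 21.1951
  green wrinkled: (205 − 191.8125)² / 191.8125 = 0.9067
χ² = 6.3485 + 0.0961 + 21.1951 + 0.9067 = 28.5464 ≈ 28.546

28.546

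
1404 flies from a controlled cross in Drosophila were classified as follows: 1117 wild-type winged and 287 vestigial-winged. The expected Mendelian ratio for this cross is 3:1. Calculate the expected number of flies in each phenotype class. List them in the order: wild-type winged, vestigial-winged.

The 3:1 ratio has 4 parts, so with N = 1404 the expected counts are:
  wild-type winged: 1404 × 3/4 = 1053
  vestigial-winged: 1404 × 1/4 = 351

1053, 351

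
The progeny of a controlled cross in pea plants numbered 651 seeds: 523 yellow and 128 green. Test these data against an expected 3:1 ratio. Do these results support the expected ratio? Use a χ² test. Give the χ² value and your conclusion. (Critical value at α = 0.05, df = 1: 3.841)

9.893; not consistent

Total ratio parts = 4. Expected numbers out of 651:
  yellow: 651 × 3/4 = 488.25
  green: 651 × 1/4 = 162.75
χ² = Σ (O − E)² / E
  yellow: (523 − 488.25)² / 488.25 = 2.4732
  green: (128 − 162.75)² / 162.75 = 7.4197
χ² = 2.4732 + 7.4197 = 9.8929 ≈ 9.893
Degrees of freedom = 2 − 1 = 1; critical value at α = 0.05 is 3.841.
Since 9.893 > 3.841, we reject the null hypothesis — the data do not fit the 3:1 ratio.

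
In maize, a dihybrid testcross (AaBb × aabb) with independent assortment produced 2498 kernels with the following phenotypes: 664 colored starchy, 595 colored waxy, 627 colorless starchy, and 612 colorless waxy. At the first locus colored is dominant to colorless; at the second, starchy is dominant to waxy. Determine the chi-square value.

A dihybrid testcross with independent assortment gives a 1:1:1:1 ratio.
Under the 1:1:1:1 hypothesis (Σ ratio = 4, N = 2498):
  colored starchy: 2498 × 1/4 = 624.5
  colored waxy: 2498 × 1/4 = 624.5
  colorless starchy: 2498 × 1/4 = 624.5
  colorless waxy: 2498 × 1/4 = 624.5
χ² = Σ (O − E)² / E
  colored starchy: (664 − 624.5)² / 624.5 = 2.4984
  colored waxy: (595 − 624.5)² / 624.5 = 1.3935
  colorless starchy: (627 − 624.5)² / 624.5 = 0.0100
  colorless waxy: (612 − 624.5)² / 624.5 = 0.2502
χ² = 2.4984 + 1.3935 + 0.0100 + 0.2502 = 4.1521 ≈ 4.152

4.152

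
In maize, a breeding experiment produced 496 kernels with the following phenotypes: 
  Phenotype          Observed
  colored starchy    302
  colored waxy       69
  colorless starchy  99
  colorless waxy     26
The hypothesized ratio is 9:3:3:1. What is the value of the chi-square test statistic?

Under the 9:3:3:1 hypothesis (Σ ratio = 16, N = 496):
  colored starchy: 496 × 9/16 = 279
  colored waxy: 496 × 3/16 = 93
  colorless starchy: 496 × 3/16 = 93
  colorless waxy: 496 × 1/16 = 31
χ² = Σ (O − E)² / E
  colored starchy: (302 − 279)² / 279 = 1.8961
  colored waxy: (69 − 93)² / 93 = 6.1935
  colorless starchy: (99 − 93)² / 93 = 0.3871
  colorless waxy: (26 − 31)² / 31 = 0.8065
χ² = 1.8961 + 6.1935 + 0.3871 + 0.8065 = 9.2832 ≈ 9.283

9.283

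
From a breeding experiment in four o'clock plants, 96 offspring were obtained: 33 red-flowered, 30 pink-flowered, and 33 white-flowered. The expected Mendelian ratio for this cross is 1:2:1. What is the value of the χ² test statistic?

Expected counts for N = 96 under a 1:2:1 ratio (total parts = 4):
  red-flowered: 96 × 1/4 = 24
  pink-flowered: 96 × 2/4 = 48
  white-flowered: 96 × 1/4 = 24
χ² = Σ (O − E)² / E
  red-flowered: (33 − 24)² / 24 = 3.3750
  pink-flowered: (30 − 48)² / 48 = 6.7500
  white-flowered: (33 − 24)² / 24 = 3.3750
χ² = 3.3750 + 6.7500 + 3.3750 = 13.500

13.500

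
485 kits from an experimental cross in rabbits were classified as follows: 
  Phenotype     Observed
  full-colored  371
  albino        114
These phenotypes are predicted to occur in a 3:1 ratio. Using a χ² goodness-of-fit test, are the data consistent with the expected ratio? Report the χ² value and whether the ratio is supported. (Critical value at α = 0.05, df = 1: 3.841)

Expected counts for N = 485 under a 3:1 ratio (total parts = 4):
  full-colored: 485 × 3/4 = 363.75
  albino: 485 × 1/4 = 121.25
χ² = Σ (O − E)² / E
  full-colored: (371 − 363.75)² / 363.75 = 0.1445
  albino: (114 − 121.25)² / 121.25 = 0.4335
χ² = 0.1445 + 0.4335 = 0.578
Degrees of freedom = 2 − 1 = 1; critical value at α = 0.05 is 3.841.
Since 0.578 < 3.841, we fail to reject the null hypothesis — the data are consistent with the 3:1 ratio.

0.578; consistent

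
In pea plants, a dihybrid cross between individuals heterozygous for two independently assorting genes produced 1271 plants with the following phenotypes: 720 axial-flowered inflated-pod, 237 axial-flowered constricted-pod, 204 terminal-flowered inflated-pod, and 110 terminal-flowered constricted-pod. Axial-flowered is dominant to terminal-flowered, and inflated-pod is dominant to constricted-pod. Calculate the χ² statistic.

A dihybrid F₂ with independent assortment and complete dominance at both loci gives a 9:3:3:1 phenotypic ratio.
Total ratio parts = 16. Expected numbers out of 1271:
  axial-flowered inflated-pod: 1271 × 9/16 = 714.9375
  axial-flowered constricted-pod: 1271 × 3/16 = 238.3125
  terminal-flowered inflated-pod: 1271 × 3/16 = 238.3125
  terminal-flowered constricted-pod: 1271 × 1/16 = 79.4375
χ² = Σ (O − E)² / E
  axial-flowered inflated-pod: (720 − 714.9375)² / 714.9375 = 0.0358
  axial-flowered constricted-pod: (237 − 238.3125)² / 238.3125 = 0.0072
  terminal-flowered inflated-pod: (204 − 238.3125)² / 238.3125 = 4.9404
  terminal-flowered constricted-pod: (110 − 79.4375)² / 79.4375 = 11.7585
χ² = 0.0358 + 0.0072 + 4.9404 + 11.7585 = 16.7419 ≈ 16.742

16.742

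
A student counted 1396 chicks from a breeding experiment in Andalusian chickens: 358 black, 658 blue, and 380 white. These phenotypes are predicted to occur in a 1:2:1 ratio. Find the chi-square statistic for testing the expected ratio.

Under the 1:2:1 hypothesis (Σ ratio = 4, N = 1396):
  black: 1396 × 1/4 = 349
  blue: 1396 × 2/4 = 698
  white: 1396 × 1/4 = 349
χ² = Σ (O − E)² / E
  black: (358 − 349)² / 349 = 0.2321
  blue: (658 − 698)² / 698 = 2.2923
  white: (380 − 349)² / 349 = 2.7536
χ² = 0.2321 + 2.2923 + 2.7536 = 5.278

5.278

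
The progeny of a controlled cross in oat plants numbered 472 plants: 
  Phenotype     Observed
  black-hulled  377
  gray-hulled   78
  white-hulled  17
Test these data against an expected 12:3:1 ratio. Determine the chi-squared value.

8.037

Expected counts for N = 472 under a 12:3:1 ratio (total parts = 16):
  black-hulled: 472 × 12/16 = 354
  gray-hulled: 472 × 3/16 = 88.5
  white-hulled: 472 × 1/16 = 29.5
χ² = Σ (O − E)² / E
  black-hulled: (377 − 354)² / 354 = 1.4944
  gray-hulled: (78 − 88.5)² / 88.5 = 1.2458
  white-hulled: (17 − 29.5)² / 29.5 = 5.2966
χ² = 1.4944 + 1.2458 + 5.2966 = 8.0368 ≈ 8.037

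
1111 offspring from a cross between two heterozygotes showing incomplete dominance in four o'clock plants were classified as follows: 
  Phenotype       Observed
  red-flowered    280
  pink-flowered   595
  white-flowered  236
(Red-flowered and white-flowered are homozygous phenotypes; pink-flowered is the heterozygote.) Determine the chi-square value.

9.103

With incomplete dominance, a heterozygote × heterozygote cross gives a 1:2:1 phenotypic ratio.
The 1:2:1 ratio has 4 parts, so with N = 1111 the expected counts are:
  red-flowered: 1111 × 1/4 = 277.75
  pink-flowered: 1111 × 2/4 = 555.5
  white-flowered: 1111 × 1/4 = 277.75
χ² = Σ (O − E)² / E
  red-flowered: (280 − 277.75)² / 277.75 = 0.0182
  pink-flowered: (595 − 555.5)² / 555.5 = 2.8087
  white-flowered: (236 − 277.75)² / 277.75 = 6.2757
χ² = 0.0182 + 2.8087 + 6.2757 = 9.1026 ≈ 9.103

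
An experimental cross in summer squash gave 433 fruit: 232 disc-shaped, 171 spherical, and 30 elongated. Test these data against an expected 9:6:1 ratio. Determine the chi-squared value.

1.326

Total ratio parts = 16. Expected numbers out of 433:
  disc-shaped: 433 × 9/16 = 243.5625
  spherical: 433 × 6/16 = 162.375
  elongated: 433 × 1/16 = 27.0625
χ² = Σ (O − E)² / E
  disc-shaped: (232 − 243.5625)² / 243.5625 = 0.5489
  spherical: (171 − 162.375)² / 162.375 = 0.4581
  elongated: (30 − 27.0625)² / 27.0625 = 0.3189
χ² = 0.5489 + 0.4581 + 0.3189 = 1.3259 ≈ 1.326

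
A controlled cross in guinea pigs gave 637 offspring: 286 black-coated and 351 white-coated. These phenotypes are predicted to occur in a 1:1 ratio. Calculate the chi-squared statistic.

Under the 1:1 hypothesis (Σ ratio = 2, N = 637):
  black-coated: 637 × 1/2 = 318.5
  white-coated: 637 × 1/2 = 318.5
χ² = Σ (O − E)² / E
  black-coated: (286 − 318.5)² / 318.5 = 3.3163
  white-coated: (351 − 318.5)² / 318.5 = 3.3163
χ² = 3.3163 + 3.3163 = 6.6326 ≈ 6.633

6.633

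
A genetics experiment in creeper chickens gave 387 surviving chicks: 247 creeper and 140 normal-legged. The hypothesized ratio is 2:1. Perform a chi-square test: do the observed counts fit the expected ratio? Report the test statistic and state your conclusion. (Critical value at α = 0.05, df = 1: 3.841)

Expected counts for N = 387 under a 2:1 ratio (total parts = 3):
  creeper: 387 × 2/3 = 258
  normal-legged: 387 × 1/3 = 129
χ² = Σ (O − E)² / E
  creeper: (247 − 258)² / 258 = 0.4690
  normal-legged: (140 − 129)² / 129 = 0.9380
χ² = 0.4690 + 0.9380 = 1.407
Degrees of freedom = 2 − 1 = 1; critical value at α = 0.05 is 3.841.
Since 1.407 < 3.841, we fail to reject the null hypothesis — the data are consistent with the 2:1 ratio.

1.407; consistent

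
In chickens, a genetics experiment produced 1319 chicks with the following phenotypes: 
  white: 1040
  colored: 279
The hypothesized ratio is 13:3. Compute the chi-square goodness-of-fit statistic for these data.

Total ratio parts = 16. Expected numbers out of 1319:
  white: 1319 × 13/16 = 1071.6875
  colored: 1319 × 3/16 = 247.3125
χ² = Σ (O − E)² / E
  white: (1040 − 1071.6875)² / 1071.6875 = 0.9369
  colored: (279 − 247.3125)² / 247.3125 = 4.0600
χ² = 0.9369 + 4.0600 = 4.9969 ≈ 4.997

4.997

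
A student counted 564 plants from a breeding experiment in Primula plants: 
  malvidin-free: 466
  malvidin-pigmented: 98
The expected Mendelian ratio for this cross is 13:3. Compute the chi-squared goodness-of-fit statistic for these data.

0.699

Expected counts for N = 564 under a 13:3 ratio (total parts = 16):
  malvidin-free: 564 × 13/16 = 458.25
  malvidin-pigmented: 564 × 3/16 = 105.75
χ² = Σ (O − E)² / E
  malvidin-free: (466 − 458.25)² / 458.25 = 0.1311
  malvidin-pigmented: (98 − 105.75)² / 105.75 = 0.5680
χ² = 0.1311 + 0.5680 = 0.6991 ≈ 0.699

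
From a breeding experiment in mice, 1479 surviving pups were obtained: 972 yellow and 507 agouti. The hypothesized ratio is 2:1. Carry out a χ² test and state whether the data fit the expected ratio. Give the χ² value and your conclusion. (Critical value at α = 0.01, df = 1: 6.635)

0.596; consistent

Total ratio parts = 3. Expected numbers out of 1479:
  yellow: 1479 × 2/3 = 986
  agouti: 1479 × 1/3 = 493
χ² = Σ (O − E)² / E
  yellow: (972 − 986)² / 986 = 0.1988
  agouti: (507 − 493)² / 493 = 0.3976
χ² = 0.1988 + 0.3976 = 0.5964 ≈ 0.596
Degrees of freedom = 2 − 1 = 1; critical value at α = 0.01 is 6.635.
Since 0.596 < 6.635, we fail to reject the null hypothesis — the data are consistent with the 2:1 ratio.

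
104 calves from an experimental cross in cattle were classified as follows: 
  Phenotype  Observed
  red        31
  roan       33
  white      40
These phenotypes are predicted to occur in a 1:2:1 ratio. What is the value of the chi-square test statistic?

15.442

Expected counts for N = 104 under a 1:2:1 ratio (total parts = 4):
  red: 104 × 1/4 = 26
  roan: 104 × 2/4 = 52
  white: 104 × 1/4 = 26
χ² = Σ (O − E)² / E
  red: (31 − 26)² / 26 = 0.9615
  roan: (33 − 52)² / 52 = 6.9423
  white: (40 − 26)² / 26 = 7.5385
χ² = 0.9615 + 6.9423 + 7.5385 = 15.4423 ≈ 15.442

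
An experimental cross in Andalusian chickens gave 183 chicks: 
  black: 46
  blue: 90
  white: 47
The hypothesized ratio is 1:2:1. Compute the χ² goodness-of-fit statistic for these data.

The 1:2:1 ratio has 4 parts, so with N = 183 the expected counts are:
  black: 183 × 1/4 = 45.75
  blue: 183 × 2/4 = 91.5
  white: 183 × 1/4 = 45.75
χ² = Σ (O − E)² / E
  black: (46 − 45.75)² / 45.75 = 0.0014
  blue: (90 − 91.5)² / 91.5 = 0.0246
  white: (47 − 45.75)² / 45.75 = 0.0342
χ² = 0.0014 + 0.0246 + 0.0342 = 0.0602 ≈ 0.060

0.060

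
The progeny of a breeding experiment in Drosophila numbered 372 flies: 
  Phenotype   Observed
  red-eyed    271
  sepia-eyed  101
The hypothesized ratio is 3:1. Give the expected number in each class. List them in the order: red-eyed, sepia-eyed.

279, 93

Expected counts for N = 372 under a 3:1 ratio (total parts = 4):
  red-eyed: 372 × 3/4 = 279
  sepia-eyed: 372 × 1/4 = 93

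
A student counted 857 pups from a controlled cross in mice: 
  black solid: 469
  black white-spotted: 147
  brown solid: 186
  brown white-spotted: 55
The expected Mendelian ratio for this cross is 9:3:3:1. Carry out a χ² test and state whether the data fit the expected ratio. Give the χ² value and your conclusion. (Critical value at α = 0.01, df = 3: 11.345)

Expected counts for N = 857 under a 9:3:3:1 ratio (total parts = 16):
  black solid: 857 × 9/16 = 482.0625
  black white-spotted: 857 × 3/16 = 160.6875
  brown solid: 857 × 3/16 = 160.6875
  brown white-spotted: 857 × 1/16 = 53.5625
χ² = Σ (O − E)² / E
  black solid: (469 − 482.0625)² / 482.0625 = 0.3540
  black white-spotted: (147 − 160.6875)² / 160.6875 = 1.1659
  brown solid: (186 − 160.6875)² / 160.6875 = 3.9874
  brown white-spotted: (55 − 53.5625)² / 53.5625 = 0.0386
χ² = 0.3540 + 1.1659 + 3.9874 + 0.0386 = 5.5459 ≈ 5.546
Degrees of freedom = 4 − 1 = 3; critical value at α = 0.01 is 11.345.
Since 5.546 < 11.345, we fail to reject the null hypothesis — the data are consistent with the 9:3:3:1 ratio.

5.546; consistent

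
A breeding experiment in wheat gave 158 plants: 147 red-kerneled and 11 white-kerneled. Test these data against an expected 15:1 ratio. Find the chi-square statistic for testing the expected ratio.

0.137

Total ratio parts = 16. Expected numbers out of 158:
  red-kerneled: 158 × 15/16 = 148.125
  white-kerneled: 158 × 1/16 = 9.875
χ² = Σ (O − E)² / E
  red-kerneled: (147 − 148.125)² / 148.125 = 0.0085
  white-kerneled: (11 − 9.875)² / 9.875 = 0.1282
χ² = 0.0085 + 0.1282 = 0.1367 ≈ 0.137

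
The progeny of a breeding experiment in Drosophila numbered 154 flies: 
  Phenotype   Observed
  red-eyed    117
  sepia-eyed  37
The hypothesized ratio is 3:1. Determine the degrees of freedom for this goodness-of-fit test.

A goodness-of-fit test with 2 phenotype classes has df = 2 − 1 = 1.

1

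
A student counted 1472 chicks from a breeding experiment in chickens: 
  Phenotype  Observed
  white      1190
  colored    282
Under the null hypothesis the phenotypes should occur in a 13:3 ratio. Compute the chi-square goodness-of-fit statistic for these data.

Total ratio parts = 16. Expected numbers out of 1472:
  white: 1472 × 13/16 = 1196
  colored: 1472 × 3/16 = 276
χ² = Σ (O − E)² / E
  white: (1190 − 1196)² / 1196 = 0.0301
  colored: (282 − 276)² / 276 = 0.1304
χ² = 0.0301 + 0.1304 = 0.1605 ≈ 0.161

0.161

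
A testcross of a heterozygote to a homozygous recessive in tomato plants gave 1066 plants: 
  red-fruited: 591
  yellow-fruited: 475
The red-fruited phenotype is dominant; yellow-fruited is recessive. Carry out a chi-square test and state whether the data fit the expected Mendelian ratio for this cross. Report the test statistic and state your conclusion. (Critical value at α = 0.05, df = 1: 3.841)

12.623; not consistent

A testcross of a heterozygote (Aa × aa) gives a 1:1 phenotypic ratio.
The 1:1 ratio has 2 parts, so with N = 1066 the expected counts are:
  red-fruited: 1066 × 1/2 = 533
  yellow-fruited: 1066 × 1/2 = 533
χ² = Σ (O − E)² / E
  red-fruited: (591 − 533)² / 533 = 6.3114
  yellow-fruited: (475 − 533)² / 533 = 6.3114
χ² = 6.3114 + 6.3114 = 12.6228 ≈ 12.623
Degrees of freedom = 2 − 1 = 1; critical value at α = 0.05 is 3.841.
Since 12.623 > 3.841, we reject the null hypothesis — the data do not fit the 1:1 ratio.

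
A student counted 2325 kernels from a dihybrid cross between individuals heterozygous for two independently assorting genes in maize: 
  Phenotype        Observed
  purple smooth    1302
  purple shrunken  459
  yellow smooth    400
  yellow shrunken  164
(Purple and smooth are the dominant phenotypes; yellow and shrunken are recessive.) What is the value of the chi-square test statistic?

A dihybrid F₂ with independent assortment and complete dominance at both loci gives a 9:3:3:1 phenotypic ratio.
Expected counts for N = 2325 under a 9:3:3:1 ratio (total parts = 16):
  purple smooth: 2325 × 9/16 = 1307.8125
  purple shrunken: 2325 × 3/16 = 435.9375
  yellow smooth: 2325 × 3/16 = 435.9375
  yellow shrunken: 2325 × 1/16 = 145.3125
χ² = Σ (O − E)² / E
  purple smooth: (1302 − 1307.8125)² / 1307.8125 = 0.0258
  purple shrunken: (459 − 435.9375)² / 435.9375 = 1.2201
  yellow smooth: (400 − 435.9375)² / 435.9375 = 2.9626
  yellow shrunken: (164 − 145.3125)² / 145.3125 = 2.4033
χ² = 0.0258 + 1.2201 + 2.9626 + 2.4033 = 6.6118 ≈ 6.612

6.612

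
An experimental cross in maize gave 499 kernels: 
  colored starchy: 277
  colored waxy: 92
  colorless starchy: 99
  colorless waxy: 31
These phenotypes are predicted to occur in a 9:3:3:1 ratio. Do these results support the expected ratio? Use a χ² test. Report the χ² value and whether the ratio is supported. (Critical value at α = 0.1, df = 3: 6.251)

0.392; consistent

Under the 9:3:3:1 hypothesis (Σ ratio = 16, N = 499):
  colored starchy: 499 × 9/16 = 280.6875
  colored waxy: 499 × 3/16 = 93.5625
  colorless starchy: 499 × 3/16 = 93.5625
  colorless waxy: 499 × 1/16 = 31.1875
χ² = Σ (O − E)² / E
  colored starchy: (277 − 280.6875)² / 280.6875 = 0.0484
  colored waxy: (92 − 93.5625)² / 93.5625 = 0.0261
  colorless starchy: (99 − 93.5625)² / 93.5625 = 0.3160
  colorless waxy: (31 − 31.1875)² / 31.1875 = 0.0011
χ² = 0.0484 + 0.0261 + 0.3160 + 0.0011 = 0.3916 ≈ 0.392
Degrees of freedom = 4 − 1 = 3; critical value at α = 0.1 is 6.251.
Since 0.392 < 6.251, we fail to reject the null hypothesis — the data are consistent with the 9:3:3:1 ratio.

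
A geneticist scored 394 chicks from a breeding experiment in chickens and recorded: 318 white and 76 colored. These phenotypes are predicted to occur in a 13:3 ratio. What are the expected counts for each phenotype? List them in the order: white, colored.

Under the 13:3 hypothesis (Σ ratio = 16, N = 394):
  white: 394 × 13/16 = 320.125
  colored: 394 × 3/16 = 73.875

320.125, 73.875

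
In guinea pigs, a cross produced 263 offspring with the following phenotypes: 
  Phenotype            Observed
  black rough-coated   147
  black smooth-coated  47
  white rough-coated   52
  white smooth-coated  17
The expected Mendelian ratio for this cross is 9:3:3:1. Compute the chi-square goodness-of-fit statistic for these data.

0.280

Under the 9:3:3:1 hypothesis (Σ ratio = 16, N = 263):
  black rough-coated: 263 × 9/16 = 147.9375
  black smooth-coated: 263 × 3/16 = 49.3125
  white rough-coated: 263 × 3/16 = 49.3125
  white smooth-coated: 263 × 1/16 = 16.4375
χ² = Σ (O − E)² / E
  black rough-coated: (147 − 147.9375)² / 147.9375 = 0.0059
  black smooth-coated: (47 − 49.3125)² / 49.3125 = 0.1084
  white rough-coated: (52 − 49.3125)² / 49.3125 = 0.1465
  white smooth-coated: (17 − 16.4375)² / 16.4375 = 0.0192
χ² = 0.0059 + 0.1084 + 0.1465 + 0.0192 = 0.280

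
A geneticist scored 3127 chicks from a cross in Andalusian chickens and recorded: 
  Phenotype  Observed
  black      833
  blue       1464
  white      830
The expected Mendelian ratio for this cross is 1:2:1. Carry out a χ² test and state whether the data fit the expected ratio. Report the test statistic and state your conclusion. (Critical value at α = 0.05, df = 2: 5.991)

12.670; not consistent

The 1:2:1 ratio has 4 parts, so with N = 3127 the expected counts are:
  black: 3127 × 1/4 = 781.75
  blue: 3127 × 2/4 = 1563.5
  white: 3127 × 1/4 = 781.75
χ² = Σ (O − E)² / E
  black: (833 − 781.75)² / 781.75 = 3.3598
  blue: (1464 − 1563.5)² / 1563.5 = 6.3321
  white: (830 − 781.75)² / 781.75 = 2.9780
χ² = 3.3598 + 6.3321 + 2.9780 = 12.6699 ≈ 12.670
Degrees of freedom = 3 − 1 = 2; critical value at α = 0.05 is 5.991.
Since 12.670 > 5.991, we reject the null hypothesis — the data do not fit the 1:2:1 ratio.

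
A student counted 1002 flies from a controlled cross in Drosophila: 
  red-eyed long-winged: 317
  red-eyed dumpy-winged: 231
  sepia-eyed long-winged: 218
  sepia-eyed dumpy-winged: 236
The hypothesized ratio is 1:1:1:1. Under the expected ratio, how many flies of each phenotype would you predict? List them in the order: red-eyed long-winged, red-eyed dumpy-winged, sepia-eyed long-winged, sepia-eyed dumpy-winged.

250.5, 250.5, 250.5, 250.5

The 1:1:1:1 ratio has 4 parts, so with N = 1002 the expected counts are:
  red-eyed long-winged: 1002 × 1/4 = 250.5
  red-eyed dumpy-winged: 1002 × 1/4 = 250.5
  sepia-eyed long-winged: 1002 × 1/4 = 250.5
  sepia-eyed dumpy-winged: 1002 × 1/4 = 250.5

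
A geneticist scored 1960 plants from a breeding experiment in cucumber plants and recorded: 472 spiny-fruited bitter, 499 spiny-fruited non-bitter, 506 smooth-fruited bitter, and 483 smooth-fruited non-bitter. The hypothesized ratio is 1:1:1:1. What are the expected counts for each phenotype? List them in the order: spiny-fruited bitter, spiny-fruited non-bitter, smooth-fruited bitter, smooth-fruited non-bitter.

Under the 1:1:1:1 hypothesis (Σ ratio = 4, N = 1960):
  spiny-fruited bitter: 1960 × 1/4 = 490
  spiny-fruited non-bitter: 1960 × 1/4 = 490
  smooth-fruited bitter: 1960 × 1/4 = 490
  smooth-fruited non-bitter: 1960 × 1/4 = 490

490, 490, 490, 490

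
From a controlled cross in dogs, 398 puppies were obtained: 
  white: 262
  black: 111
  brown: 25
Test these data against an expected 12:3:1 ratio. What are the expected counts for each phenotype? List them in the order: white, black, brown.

Under the 12:3:1 hypothesis (Σ ratio = 16, N = 398):
  white: 398 × 12/16 = 298.5
  black: 398 × 3/16 = 74.625
  brown: 398 × 1/16 = 24.875

298.5, 74.625, 24.875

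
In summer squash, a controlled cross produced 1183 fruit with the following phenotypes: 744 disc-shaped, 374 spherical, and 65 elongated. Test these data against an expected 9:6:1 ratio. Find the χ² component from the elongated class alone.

Expected counts for N = 1183 under a 9:6:1 ratio (total parts = 16):
  disc-shaped: 1183 × 9/16 = 665.4375
  spherical: 1183 × 6/16 = 443.625
  elongated: 1183 × 1/16 = 73.9375
Contribution of elongated: (65 − 73.9375)² / 73.9375 = 1.0804

1.080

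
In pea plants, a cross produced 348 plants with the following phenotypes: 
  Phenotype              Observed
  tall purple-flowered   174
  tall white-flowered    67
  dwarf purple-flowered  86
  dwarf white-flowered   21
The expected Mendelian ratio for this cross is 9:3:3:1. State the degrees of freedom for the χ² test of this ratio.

3

A goodness-of-fit test with 4 phenotype classes has df = 4 − 1 = 3.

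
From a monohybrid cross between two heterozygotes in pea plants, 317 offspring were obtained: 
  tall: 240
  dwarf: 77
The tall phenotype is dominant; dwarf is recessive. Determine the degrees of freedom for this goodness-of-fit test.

1

For a monohybrid cross between heterozygotes with complete dominance, the expected phenotypic ratio is 3:1.
A goodness-of-fit test with 2 phenotype classes has df = 2 − 1 = 1.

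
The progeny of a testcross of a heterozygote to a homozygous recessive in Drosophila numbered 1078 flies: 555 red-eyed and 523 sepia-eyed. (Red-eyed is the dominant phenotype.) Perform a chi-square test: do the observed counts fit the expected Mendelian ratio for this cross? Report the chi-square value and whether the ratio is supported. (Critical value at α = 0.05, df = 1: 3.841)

A testcross of a heterozygote (Aa × aa) gives a 1:1 phenotypic ratio.
Under the 1:1 hypothesis (Σ ratio = 2, N = 1078):
  red-eyed: 1078 × 1/2 = 539
  sepia-eyed: 1078 × 1/2 = 539
χ² = Σ (O − E)² / E
  red-eyed: (555 − 539)² / 539 = 0.4750
  sepia-eyed: (523 − 539)² / 539 = 0.4750
χ² = 0.4750 + 0.4750 = 0.950
Degrees of freedom = 2 − 1 = 1; critical value at α = 0.05 is 3.841.
Since 0.950 < 3.841, we fail to reject the null hypothesis — the data are consistent with the 1:1 ratio.

0.950; consistent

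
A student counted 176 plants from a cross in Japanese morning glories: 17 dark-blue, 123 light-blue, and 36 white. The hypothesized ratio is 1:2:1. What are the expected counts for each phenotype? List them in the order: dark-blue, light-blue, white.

44, 88, 44

Total ratio parts = 4. Expected numbers out of 176:
  dark-blue: 176 × 1/4 = 44
  light-blue: 176 × 2/4 = 88
  white: 176 × 1/4 = 44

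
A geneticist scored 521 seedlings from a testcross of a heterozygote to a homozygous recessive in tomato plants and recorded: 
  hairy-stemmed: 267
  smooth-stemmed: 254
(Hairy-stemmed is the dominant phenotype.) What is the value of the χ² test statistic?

0.324

A testcross of a heterozygote (Aa × aa) gives a 1:1 phenotypic ratio.
Total ratio parts = 2. Expected numbers out of 521:
  hairy-stemmed: 521 × 1/2 = 260.5
  smooth-stemmed: 521 × 1/2 = 260.5
χ² = Σ (O − E)² / E
  hairy-stemmed: (267 − 260.5)² / 260.5 = 0.1622
  smooth-stemmed: (254 − 260.5)² / 260.5 = 0.1622
χ² = 0.1622 + 0.1622 = 0.3244 ≈ 0.324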